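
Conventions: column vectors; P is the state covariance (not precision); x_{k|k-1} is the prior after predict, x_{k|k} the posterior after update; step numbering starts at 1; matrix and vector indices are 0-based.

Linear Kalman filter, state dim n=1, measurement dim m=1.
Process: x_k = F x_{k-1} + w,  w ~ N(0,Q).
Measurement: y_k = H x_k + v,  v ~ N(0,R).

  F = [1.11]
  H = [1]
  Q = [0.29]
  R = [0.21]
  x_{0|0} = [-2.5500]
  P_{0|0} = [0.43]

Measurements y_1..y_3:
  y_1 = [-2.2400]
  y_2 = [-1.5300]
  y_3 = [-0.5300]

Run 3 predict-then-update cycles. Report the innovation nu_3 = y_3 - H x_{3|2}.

step 1: x^-=[-2.8305]  P^-=[0.8198]  S=[1.0298]  K=[0.7961]  nu=[0.5905]  x^+=[-2.3604]  P^+=[0.1672]
step 2: x^-=[-2.6201]  P^-=[0.4960]  S=[0.7060]  K=[0.7025]  nu=[1.0901]  x^+=[-1.8542]  P^+=[0.1475]
step 3: x^-=[-2.0582]  P^-=[0.4718]  S=[0.6818]  K=[0.6920]  nu=[1.5282]  x^+=[-1.0007]  P^+=[0.1453]

innov = [1.5282]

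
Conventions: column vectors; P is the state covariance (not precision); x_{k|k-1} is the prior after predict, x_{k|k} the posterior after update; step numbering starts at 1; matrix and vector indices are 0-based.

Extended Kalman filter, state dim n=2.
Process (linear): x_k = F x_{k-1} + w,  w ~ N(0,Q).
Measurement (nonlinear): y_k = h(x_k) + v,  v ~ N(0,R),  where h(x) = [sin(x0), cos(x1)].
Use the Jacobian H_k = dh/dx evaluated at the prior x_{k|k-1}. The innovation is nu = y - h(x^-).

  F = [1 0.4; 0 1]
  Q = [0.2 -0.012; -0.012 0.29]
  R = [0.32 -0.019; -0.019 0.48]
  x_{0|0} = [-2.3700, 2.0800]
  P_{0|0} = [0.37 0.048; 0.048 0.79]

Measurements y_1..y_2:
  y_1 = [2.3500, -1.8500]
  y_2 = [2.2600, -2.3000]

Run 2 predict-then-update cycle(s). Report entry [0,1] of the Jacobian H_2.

H_jac[0,1] = 0.0000

step 1: x^-=[-1.5380, 2.0800]  P^-=[0.7348 0.3520; 0.3520 1.0800]  H_jac=[0.0328 0.0000; 0.0000 -0.8731]  S=[0.3208 -0.0291; -0.0291 1.3034]  K=[0.0538 -0.2346; -0.0297 -0.7242]  nu=[3.3495, -1.3625]  x^+=[-1.0380, 2.9673]  P^+=[0.6614 0.1301; 0.1301 0.3975]
step 2: x^-=[0.1489, 2.9673]  P^-=[1.0291 0.2771; 0.2771 0.6875]  H_jac=[0.9889 0.0000; 0.0000 -0.1734]  S=[1.3264 -0.0665; -0.0665 0.5007]  K=[0.7675 0.0060; 0.1960 -0.2120]  nu=[2.1116, -1.3151]  x^+=[1.7618, 3.6600]  P^+=[0.2483 0.0675; 0.0675 0.6085]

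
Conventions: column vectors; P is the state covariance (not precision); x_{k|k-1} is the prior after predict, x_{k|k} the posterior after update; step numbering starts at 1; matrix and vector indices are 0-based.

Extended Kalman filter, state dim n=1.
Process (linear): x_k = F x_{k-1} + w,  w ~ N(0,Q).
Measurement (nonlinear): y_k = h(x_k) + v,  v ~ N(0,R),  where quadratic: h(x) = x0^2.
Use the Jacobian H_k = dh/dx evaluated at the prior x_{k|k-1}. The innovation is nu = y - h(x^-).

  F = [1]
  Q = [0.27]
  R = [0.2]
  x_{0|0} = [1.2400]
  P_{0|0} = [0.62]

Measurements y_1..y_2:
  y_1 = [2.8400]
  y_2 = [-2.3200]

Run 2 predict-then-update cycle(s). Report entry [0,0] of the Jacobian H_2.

step 1: x^-=[1.2400]  P^-=[0.8900]  H_jac=[2.4800]  S=[5.6739]  K=[0.3890]  nu=[1.3024]  x^+=[1.7466]  P^+=[0.0314]
step 2: x^-=[1.7466]  P^-=[0.3014]  H_jac=[3.4933]  S=[3.8777]  K=[0.2715]  nu=[-5.3708]  x^+=[0.2885]  P^+=[0.0155]

H_jac[0,0] = 3.4933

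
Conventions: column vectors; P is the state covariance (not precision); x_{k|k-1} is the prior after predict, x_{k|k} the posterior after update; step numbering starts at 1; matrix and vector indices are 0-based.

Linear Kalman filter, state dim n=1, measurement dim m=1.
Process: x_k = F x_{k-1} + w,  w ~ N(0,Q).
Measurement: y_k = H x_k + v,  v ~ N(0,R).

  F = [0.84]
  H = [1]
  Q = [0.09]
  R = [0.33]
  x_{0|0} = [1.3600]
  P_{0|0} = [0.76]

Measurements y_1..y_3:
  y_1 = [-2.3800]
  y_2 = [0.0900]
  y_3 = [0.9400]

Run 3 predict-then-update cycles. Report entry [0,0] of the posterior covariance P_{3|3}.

P_post[0,0] = 0.1200

step 1: x^-=[1.1424]  P^-=[0.6263]  S=[0.9563]  K=[0.6549]  nu=[-3.5224]  x^+=[-1.1644]  P^+=[0.2161]
step 2: x^-=[-0.9781]  P^-=[0.2425]  S=[0.5725]  K=[0.4236]  nu=[1.0681]  x^+=[-0.5257]  P^+=[0.1398]
step 3: x^-=[-0.4416]  P^-=[0.1886]  S=[0.5186]  K=[0.3637]  nu=[1.3816]  x^+=[0.0609]  P^+=[0.1200]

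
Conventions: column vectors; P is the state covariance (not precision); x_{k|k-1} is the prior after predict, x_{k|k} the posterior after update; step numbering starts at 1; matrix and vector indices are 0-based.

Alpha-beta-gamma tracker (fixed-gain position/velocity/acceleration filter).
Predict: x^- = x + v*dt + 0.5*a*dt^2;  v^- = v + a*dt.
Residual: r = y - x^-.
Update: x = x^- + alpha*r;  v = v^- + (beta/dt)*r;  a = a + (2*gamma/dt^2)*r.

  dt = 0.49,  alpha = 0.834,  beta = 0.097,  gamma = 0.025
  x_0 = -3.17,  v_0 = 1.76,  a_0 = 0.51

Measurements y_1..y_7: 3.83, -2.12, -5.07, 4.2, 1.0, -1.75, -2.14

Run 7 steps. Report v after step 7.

v_post = 0.9761

step 1: x_pred=-2.2464  r=6.0764  x^+=2.8213  v^+=3.2128  a^+=1.7754
step 2: x_pred=4.6087  r=-6.7287  x^+=-1.0030  v^+=2.7507  a^+=0.3742
step 3: x_pred=0.3897  r=-5.4597  x^+=-4.1637  v^+=1.8532  a^+=-0.7628
step 4: x_pred=-3.3472  r=7.5472  x^+=2.9472  v^+=2.9735  a^+=0.8089
step 5: x_pred=4.5013  r=-3.5013  x^+=1.5812  v^+=2.6767  a^+=0.0797
step 6: x_pred=2.9024  r=-4.6524  x^+=-0.9777  v^+=1.7948  a^+=-0.8891
step 7: x_pred=-0.2050  r=-1.9350  x^+=-1.8188  v^+=0.9761  a^+=-1.2921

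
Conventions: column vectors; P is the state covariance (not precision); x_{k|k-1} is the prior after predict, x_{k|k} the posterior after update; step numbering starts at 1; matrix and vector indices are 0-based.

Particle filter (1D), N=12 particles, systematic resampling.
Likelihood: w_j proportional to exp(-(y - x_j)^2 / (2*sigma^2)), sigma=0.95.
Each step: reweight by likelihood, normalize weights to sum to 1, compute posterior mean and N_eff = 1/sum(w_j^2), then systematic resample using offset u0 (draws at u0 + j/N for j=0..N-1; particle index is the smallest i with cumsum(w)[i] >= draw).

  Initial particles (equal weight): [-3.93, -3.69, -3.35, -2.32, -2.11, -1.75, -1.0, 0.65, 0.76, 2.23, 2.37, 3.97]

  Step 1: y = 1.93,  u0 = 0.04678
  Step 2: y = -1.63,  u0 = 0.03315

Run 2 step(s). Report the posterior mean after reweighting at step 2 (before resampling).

post_mean = 0.7100

step 1: w=[0.0000, 0.0000, 0.0000, 0.0000, 0.0000, 0.0002, 0.0030, 0.1425, 0.1655, 0.3361, 0.3174, 0.0352]  mean=1.8564  Neff=3.8076  idx=[7, 7, 8, 8, 9, 9, 9, 9, 10, 10, 10, 10]
step 2: w=[0.2830, 0.2830, 0.2129, 0.2129, 0.0013, 0.0013, 0.0013, 0.0013, 0.0007, 0.0007, 0.0007, 0.0007]  mean=0.7100  Neff=3.9858  idx=[0, 0, 0, 1, 1, 1, 1, 2, 2, 3, 3, 3]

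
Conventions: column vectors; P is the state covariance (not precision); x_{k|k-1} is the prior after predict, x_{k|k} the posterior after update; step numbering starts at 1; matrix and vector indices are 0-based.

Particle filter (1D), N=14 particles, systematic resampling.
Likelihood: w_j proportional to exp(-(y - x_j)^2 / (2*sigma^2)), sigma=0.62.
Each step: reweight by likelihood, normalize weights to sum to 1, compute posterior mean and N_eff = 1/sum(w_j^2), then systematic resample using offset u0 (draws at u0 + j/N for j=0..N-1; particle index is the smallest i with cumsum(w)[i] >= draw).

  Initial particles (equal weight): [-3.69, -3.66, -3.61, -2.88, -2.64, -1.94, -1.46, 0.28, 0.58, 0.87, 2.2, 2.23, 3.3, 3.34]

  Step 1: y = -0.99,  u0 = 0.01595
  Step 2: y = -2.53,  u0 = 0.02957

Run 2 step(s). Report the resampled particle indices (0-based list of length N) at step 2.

step 1: w=[0.0001, 0.0001, 0.0001, 0.0075, 0.0228, 0.2429, 0.5895, 0.0964, 0.0318, 0.0087, 0.0000, 0.0000, 0.0000, 0.0000]  mean=-1.3616  Neff=2.3950  idx=[4, 5, 5, 5, 6, 6, 6, 6, 6, 6, 6, 6, 7, 7]
step 2: w=[0.2096, 0.1354, 0.1354, 0.1354, 0.0480, 0.0480, 0.0480, 0.0480, 0.0480, 0.0480, 0.0480, 0.0480, 0.0000, 0.0000]  mean=-1.9023  Neff=8.5195  idx=[0, 0, 0, 1, 1, 2, 2, 3, 3, 5, 6, 8, 9, 11]

resampled_idx = [0, 0, 0, 1, 1, 2, 2, 3, 3, 5, 6, 8, 9, 11]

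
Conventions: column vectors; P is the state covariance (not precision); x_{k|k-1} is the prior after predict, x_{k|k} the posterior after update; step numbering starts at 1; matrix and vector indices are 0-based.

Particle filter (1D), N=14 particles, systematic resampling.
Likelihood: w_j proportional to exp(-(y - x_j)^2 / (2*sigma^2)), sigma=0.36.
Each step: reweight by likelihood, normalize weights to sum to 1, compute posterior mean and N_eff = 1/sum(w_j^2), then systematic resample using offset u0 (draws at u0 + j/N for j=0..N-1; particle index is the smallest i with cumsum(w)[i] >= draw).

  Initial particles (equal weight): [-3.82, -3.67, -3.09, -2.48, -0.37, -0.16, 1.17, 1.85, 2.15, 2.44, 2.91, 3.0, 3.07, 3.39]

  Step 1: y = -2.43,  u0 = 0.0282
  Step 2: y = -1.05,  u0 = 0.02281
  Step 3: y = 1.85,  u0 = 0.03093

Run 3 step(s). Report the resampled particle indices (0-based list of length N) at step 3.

resampled_idx = [0, 1, 2, 3, 4, 5, 6, 7, 8, 9, 10, 11, 12, 13]

step 1: w=[0.0005, 0.0022, 0.1579, 0.8394, 0.0000, 0.0000, 0.0000, 0.0000, 0.0000, 0.0000, 0.0000, 0.0000, 0.0000, 0.0000]  mean=-2.5796  Neff=1.3708  idx=[2, 2, 3, 3, 3, 3, 3, 3, 3, 3, 3, 3, 3, 3]
step 2: w=[0.0000, 0.0000, 0.0833, 0.0833, 0.0833, 0.0833, 0.0833, 0.0833, 0.0833, 0.0833, 0.0833, 0.0833, 0.0833, 0.0833]  mean=-2.4800  Neff=12.0011  idx=[2, 3, 3, 4, 5, 6, 7, 8, 9, 9, 10, 11, 12, 13]
step 3: w=[0.0714, 0.0714, 0.0714, 0.0714, 0.0714, 0.0714, 0.0714, 0.0714, 0.0714, 0.0714, 0.0714, 0.0714, 0.0714, 0.0714]  mean=-2.4800  Neff=14.0000  idx=[0, 1, 2, 3, 4, 5, 6, 7, 8, 9, 10, 11, 12, 13]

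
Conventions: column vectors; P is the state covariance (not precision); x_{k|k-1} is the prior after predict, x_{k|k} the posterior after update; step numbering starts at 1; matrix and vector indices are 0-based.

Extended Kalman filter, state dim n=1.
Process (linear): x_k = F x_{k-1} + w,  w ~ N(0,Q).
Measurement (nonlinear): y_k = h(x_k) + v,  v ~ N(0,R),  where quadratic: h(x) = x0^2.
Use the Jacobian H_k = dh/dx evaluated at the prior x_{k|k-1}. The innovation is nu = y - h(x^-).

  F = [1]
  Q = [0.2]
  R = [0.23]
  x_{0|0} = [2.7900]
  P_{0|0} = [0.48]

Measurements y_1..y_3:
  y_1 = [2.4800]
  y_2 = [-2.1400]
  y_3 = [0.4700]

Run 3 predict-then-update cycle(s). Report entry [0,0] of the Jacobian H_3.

step 1: x^-=[2.7900]  P^-=[0.6800]  H_jac=[5.5800]  S=[21.4028]  K=[0.1773]  nu=[-5.3041]  x^+=[1.8497]  P^+=[0.0073]
step 2: x^-=[1.8497]  P^-=[0.2073]  H_jac=[3.6993]  S=[3.0670]  K=[0.2500]  nu=[-5.5612]  x^+=[0.4591]  P^+=[0.0155]
step 3: x^-=[0.4591]  P^-=[0.2155]  H_jac=[0.9182]  S=[0.4117]  K=[0.4807]  nu=[0.2592]  x^+=[0.5837]  P^+=[0.1204]

H_jac[0,0] = 0.9182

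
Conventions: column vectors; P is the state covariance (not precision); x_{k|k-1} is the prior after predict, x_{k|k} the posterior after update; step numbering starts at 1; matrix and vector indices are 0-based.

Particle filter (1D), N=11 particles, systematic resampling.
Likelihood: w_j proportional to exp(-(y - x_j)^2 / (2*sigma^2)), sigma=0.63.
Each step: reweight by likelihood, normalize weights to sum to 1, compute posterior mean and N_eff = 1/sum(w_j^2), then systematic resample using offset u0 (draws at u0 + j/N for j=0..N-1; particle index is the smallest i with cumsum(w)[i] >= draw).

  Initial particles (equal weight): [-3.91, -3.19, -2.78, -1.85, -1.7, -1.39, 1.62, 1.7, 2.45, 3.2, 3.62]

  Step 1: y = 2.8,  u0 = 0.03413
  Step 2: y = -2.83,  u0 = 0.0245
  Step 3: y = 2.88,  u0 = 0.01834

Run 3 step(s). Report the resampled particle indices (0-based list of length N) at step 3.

step 1: w=[0.0000, 0.0000, 0.0000, 0.0000, 0.0000, 0.0000, 0.0694, 0.0873, 0.3436, 0.3278, 0.1719]  mean=2.7738  Neff=3.7383  idx=[6, 7, 8, 8, 8, 8, 9, 9, 9, 10, 10]
step 2: w=[0.7119, 0.2880, 0.0000, 0.0000, 0.0000, 0.0000, 0.0000, 0.0000, 0.0000, 0.0000, 0.0000]  mean=1.6431  Neff=1.6957  idx=[0, 0, 0, 0, 0, 0, 0, 0, 1, 1, 1]
step 3: w=[0.0845, 0.0845, 0.0845, 0.0845, 0.0845, 0.0845, 0.0845, 0.0845, 0.1080, 0.1080, 0.1080]  mean=1.6459  Neff=10.8555  idx=[0, 1, 2, 3, 4, 5, 6, 7, 8, 9, 10]

resampled_idx = [0, 1, 2, 3, 4, 5, 6, 7, 8, 9, 10]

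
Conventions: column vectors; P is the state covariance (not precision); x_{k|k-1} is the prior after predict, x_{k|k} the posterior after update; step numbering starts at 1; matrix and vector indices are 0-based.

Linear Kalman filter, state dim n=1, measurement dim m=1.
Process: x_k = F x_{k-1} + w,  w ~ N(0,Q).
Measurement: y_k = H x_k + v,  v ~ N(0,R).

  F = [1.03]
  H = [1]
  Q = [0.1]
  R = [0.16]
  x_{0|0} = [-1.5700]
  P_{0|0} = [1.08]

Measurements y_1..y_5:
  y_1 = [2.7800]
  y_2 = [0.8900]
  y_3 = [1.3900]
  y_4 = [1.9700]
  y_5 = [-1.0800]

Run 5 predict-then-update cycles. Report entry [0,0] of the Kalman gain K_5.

step 1: x^-=[-1.6171]  P^-=[1.2458]  S=[1.4058]  K=[0.8862]  nu=[4.3971]  x^+=[2.2795]  P^+=[0.1418]
step 2: x^-=[2.3479]  P^-=[0.2504]  S=[0.4104]  K=[0.6102]  nu=[-1.4579]  x^+=[1.4584]  P^+=[0.0976]
step 3: x^-=[1.5021]  P^-=[0.2036]  S=[0.3636]  K=[0.5599]  nu=[-0.1121]  x^+=[1.4393]  P^+=[0.0896]
step 4: x^-=[1.4825]  P^-=[0.1950]  S=[0.3550]  K=[0.5494]  nu=[0.4875]  x^+=[1.7503]  P^+=[0.0879]
step 5: x^-=[1.8028]  P^-=[0.1932]  S=[0.3532]  K=[0.5471]  nu=[-2.8828]  x^+=[0.2257]  P^+=[0.0875]

K[0,0] = 0.5471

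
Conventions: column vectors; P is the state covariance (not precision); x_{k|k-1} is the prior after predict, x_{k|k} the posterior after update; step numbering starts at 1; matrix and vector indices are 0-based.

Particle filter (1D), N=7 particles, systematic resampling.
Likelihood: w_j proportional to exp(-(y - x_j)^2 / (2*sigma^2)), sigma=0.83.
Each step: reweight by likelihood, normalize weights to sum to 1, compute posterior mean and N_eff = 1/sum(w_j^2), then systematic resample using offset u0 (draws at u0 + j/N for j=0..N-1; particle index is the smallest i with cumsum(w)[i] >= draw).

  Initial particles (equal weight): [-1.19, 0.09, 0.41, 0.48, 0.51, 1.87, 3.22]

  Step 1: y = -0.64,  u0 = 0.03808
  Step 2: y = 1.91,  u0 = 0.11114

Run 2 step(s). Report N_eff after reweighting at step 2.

N_eff = 4.3609

step 1: w=[0.2944, 0.2491, 0.1647, 0.1475, 0.1404, 0.0038, 0.0000]  mean=-0.1108  Neff=4.6006  idx=[0, 0, 1, 1, 2, 3, 4]
step 2: w=[0.0011, 0.0011, 0.1068, 0.1068, 0.2310, 0.2681, 0.2851]  mean=0.3854  Neff=4.3609  idx=[3, 4, 4, 5, 5, 6, 6]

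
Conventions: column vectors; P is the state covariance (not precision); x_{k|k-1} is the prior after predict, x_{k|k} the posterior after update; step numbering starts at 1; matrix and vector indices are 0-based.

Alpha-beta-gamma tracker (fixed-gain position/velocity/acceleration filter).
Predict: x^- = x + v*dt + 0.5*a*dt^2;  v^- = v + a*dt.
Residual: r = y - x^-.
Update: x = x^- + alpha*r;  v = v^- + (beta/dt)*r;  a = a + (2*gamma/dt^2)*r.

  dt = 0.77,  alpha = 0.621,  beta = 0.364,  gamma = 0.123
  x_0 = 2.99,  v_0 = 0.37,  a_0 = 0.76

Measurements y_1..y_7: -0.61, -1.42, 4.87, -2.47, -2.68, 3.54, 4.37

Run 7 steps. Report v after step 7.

step 1: x_pred=3.5002  r=-4.1102  x^+=0.9478  v^+=-0.9878  a^+=-0.9454
step 2: x_pred=-0.0931  r=-1.3269  x^+=-0.9171  v^+=-2.3430  a^+=-1.4959
step 3: x_pred=-3.1647  r=8.0347  x^+=1.8249  v^+=0.3034  a^+=1.8378
step 4: x_pred=2.6033  r=-5.0733  x^+=-0.5472  v^+=-0.6798  a^+=-0.2672
step 5: x_pred=-1.1499  r=-1.5301  x^+=-2.1001  v^+=-1.6089  a^+=-0.9020
step 6: x_pred=-3.6063  r=7.1463  x^+=0.8315  v^+=1.0748  a^+=2.0631
step 7: x_pred=2.2707  r=2.0993  x^+=3.5744  v^+=3.6558  a^+=2.9341

v_post = 3.6558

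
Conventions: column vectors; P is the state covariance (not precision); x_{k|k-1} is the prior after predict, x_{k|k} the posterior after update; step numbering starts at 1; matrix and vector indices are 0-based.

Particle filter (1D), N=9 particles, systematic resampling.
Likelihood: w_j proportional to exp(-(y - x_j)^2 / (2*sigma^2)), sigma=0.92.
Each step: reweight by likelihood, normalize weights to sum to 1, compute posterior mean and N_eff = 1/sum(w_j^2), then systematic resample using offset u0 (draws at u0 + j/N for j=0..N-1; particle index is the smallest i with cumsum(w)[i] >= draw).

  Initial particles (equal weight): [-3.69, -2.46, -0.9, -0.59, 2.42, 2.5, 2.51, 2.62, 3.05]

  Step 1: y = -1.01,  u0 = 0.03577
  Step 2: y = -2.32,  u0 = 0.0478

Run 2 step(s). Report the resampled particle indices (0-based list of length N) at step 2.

step 1: w=[0.0065, 0.1313, 0.4513, 0.4096, 0.0004, 0.0003, 0.0003, 0.0002, 0.0000]  mean=-0.9917  Neff=2.5724  idx=[1, 2, 2, 2, 2, 3, 3, 3, 3]
step 2: w=[0.3424, 0.1053, 0.1053, 0.1053, 0.1053, 0.0591, 0.0591, 0.0591, 0.0591]  mean=-1.3609  Neff=5.6958  idx=[0, 0, 0, 1, 2, 3, 4, 6, 7]

resampled_idx = [0, 0, 0, 1, 2, 3, 4, 6, 7]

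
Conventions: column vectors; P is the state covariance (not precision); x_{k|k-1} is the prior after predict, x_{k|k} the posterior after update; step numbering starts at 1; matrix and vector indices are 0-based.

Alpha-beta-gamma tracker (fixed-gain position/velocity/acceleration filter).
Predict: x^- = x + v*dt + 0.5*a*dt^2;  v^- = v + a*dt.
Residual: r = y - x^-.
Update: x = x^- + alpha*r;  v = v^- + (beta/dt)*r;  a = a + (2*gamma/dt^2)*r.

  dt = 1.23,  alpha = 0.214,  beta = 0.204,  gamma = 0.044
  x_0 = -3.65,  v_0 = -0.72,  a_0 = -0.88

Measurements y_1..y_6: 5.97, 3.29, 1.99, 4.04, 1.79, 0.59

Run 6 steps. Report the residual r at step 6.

step 1: x_pred=-5.2013  r=11.1713  x^+=-2.8106  v^+=0.0504  a^+=-0.2302
step 2: x_pred=-2.9228  r=6.2128  x^+=-1.5932  v^+=0.7977  a^+=0.1312
step 3: x_pred=-0.5129  r=2.5029  x^+=0.0227  v^+=1.3741  a^+=0.2768
step 4: x_pred=1.9222  r=2.1178  x^+=2.3754  v^+=2.0658  a^+=0.3999
step 5: x_pred=5.2188  r=-3.4288  x^+=4.4851  v^+=1.9890  a^+=0.2005
step 6: x_pred=7.0832  r=-6.4932  x^+=5.6936  v^+=1.1587  a^+=-0.1772

resid = -6.4932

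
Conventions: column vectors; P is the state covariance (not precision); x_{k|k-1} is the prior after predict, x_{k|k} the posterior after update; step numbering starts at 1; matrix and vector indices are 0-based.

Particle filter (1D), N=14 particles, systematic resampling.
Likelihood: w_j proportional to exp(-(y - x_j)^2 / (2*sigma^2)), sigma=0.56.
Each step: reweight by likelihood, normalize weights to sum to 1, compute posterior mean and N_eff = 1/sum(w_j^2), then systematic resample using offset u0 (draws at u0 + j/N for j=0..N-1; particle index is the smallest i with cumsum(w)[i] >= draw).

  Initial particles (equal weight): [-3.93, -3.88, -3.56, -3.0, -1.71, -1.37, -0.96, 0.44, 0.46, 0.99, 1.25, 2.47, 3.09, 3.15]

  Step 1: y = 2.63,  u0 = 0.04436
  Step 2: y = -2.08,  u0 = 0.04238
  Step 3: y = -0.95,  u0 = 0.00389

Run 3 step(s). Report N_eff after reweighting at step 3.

N_eff = 14.0000

step 1: w=[0.0000, 0.0000, 0.0000, 0.0000, 0.0000, 0.0000, 0.0000, 0.0002, 0.0002, 0.0058, 0.0201, 0.4023, 0.2991, 0.2723]  mean=2.8067  Neff=3.0685  idx=[11, 11, 11, 11, 11, 11, 12, 12, 12, 12, 13, 13, 13, 13]
step 2: w=[0.1667, 0.1667, 0.1667, 0.1667, 0.1667, 0.1667, 0.0000, 0.0000, 0.0000, 0.0000, 0.0000, 0.0000, 0.0000, 0.0000]  mean=2.4700  Neff=6.0007  idx=[0, 0, 1, 1, 1, 2, 2, 3, 3, 4, 4, 4, 5, 5]
step 3: w=[0.0714, 0.0714, 0.0714, 0.0714, 0.0714, 0.0714, 0.0714, 0.0714, 0.0714, 0.0714, 0.0714, 0.0714, 0.0714, 0.0714]  mean=2.4700  Neff=14.0000  idx=[0, 1, 2, 3, 4, 5, 6, 7, 8, 9, 10, 11, 12, 13]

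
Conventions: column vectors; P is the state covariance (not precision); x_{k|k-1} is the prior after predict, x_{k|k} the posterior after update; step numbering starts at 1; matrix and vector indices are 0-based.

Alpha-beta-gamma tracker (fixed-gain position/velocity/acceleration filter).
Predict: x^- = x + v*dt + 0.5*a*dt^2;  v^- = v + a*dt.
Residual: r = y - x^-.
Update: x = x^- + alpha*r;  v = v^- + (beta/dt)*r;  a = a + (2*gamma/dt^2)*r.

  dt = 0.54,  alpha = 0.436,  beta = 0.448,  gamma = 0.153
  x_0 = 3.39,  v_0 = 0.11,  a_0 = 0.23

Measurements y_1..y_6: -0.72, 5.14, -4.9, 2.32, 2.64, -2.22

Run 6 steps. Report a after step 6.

a_post = 2.3878

step 1: x_pred=3.4829  r=-4.2029  x^+=1.6505  v^+=-3.2527  a^+=-4.1805
step 2: x_pred=-0.7155  r=5.8555  x^+=1.8375  v^+=-0.6522  a^+=1.9642
step 3: x_pred=1.7717  r=-6.6717  x^+=-1.1372  v^+=-5.1266  a^+=-5.0369
step 4: x_pred=-4.6399  r=6.9599  x^+=-1.6054  v^+=-2.0724  a^+=2.2667
step 5: x_pred=-2.3940  r=5.0340  x^+=-0.1992  v^+=3.3280  a^+=7.5493
step 6: x_pred=2.6986  r=-4.9186  x^+=0.5541  v^+=3.3240  a^+=2.3878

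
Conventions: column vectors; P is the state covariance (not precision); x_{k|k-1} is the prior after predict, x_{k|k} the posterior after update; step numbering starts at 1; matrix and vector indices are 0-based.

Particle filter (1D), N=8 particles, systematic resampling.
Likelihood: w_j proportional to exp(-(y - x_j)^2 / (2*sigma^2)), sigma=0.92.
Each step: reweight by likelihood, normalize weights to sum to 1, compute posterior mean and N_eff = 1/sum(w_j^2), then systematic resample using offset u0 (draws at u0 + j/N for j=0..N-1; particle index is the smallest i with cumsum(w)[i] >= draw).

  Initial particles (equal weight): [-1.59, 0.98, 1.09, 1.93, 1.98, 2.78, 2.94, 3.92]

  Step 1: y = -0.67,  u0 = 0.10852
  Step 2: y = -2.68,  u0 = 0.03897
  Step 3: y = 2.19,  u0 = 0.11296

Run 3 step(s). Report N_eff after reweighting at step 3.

N_eff = 8.0000

step 1: w=[0.6049, 0.1997, 0.1600, 0.0184, 0.0157, 0.0009, 0.0005, 0.0000]  mean=-0.5212  Neff=2.3153  idx=[0, 0, 0, 0, 1, 1, 2, 4]
step 2: w=[0.2499, 0.2499, 0.2499, 0.2499, 0.0002, 0.0002, 0.0001, 0.0000]  mean=-1.5887  Neff=4.0039  idx=[0, 0, 1, 1, 2, 2, 3, 3]
step 3: w=[0.1250, 0.1250, 0.1250, 0.1250, 0.1250, 0.1250, 0.1250, 0.1250]  mean=-1.5900  Neff=8.0000  idx=[0, 1, 2, 3, 4, 5, 6, 7]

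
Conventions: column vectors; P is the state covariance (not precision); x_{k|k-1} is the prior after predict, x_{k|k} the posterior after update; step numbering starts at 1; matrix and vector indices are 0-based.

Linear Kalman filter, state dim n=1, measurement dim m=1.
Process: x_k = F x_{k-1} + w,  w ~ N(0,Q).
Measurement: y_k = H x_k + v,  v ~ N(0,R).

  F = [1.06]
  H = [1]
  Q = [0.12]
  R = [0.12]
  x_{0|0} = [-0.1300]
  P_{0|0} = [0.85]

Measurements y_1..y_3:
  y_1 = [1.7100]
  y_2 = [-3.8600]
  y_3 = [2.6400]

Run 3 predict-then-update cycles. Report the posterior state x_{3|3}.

x_post = [0.8935]

step 1: x^-=[-0.1378]  P^-=[1.0751]  S=[1.1951]  K=[0.8996]  nu=[1.8478]  x^+=[1.5245]  P^+=[0.1080]
step 2: x^-=[1.6159]  P^-=[0.2413]  S=[0.3613]  K=[0.6679]  nu=[-5.4759]  x^+=[-2.0412]  P^+=[0.0801]
step 3: x^-=[-2.1637]  P^-=[0.2100]  S=[0.3300]  K=[0.6364]  nu=[4.8037]  x^+=[0.8935]  P^+=[0.0764]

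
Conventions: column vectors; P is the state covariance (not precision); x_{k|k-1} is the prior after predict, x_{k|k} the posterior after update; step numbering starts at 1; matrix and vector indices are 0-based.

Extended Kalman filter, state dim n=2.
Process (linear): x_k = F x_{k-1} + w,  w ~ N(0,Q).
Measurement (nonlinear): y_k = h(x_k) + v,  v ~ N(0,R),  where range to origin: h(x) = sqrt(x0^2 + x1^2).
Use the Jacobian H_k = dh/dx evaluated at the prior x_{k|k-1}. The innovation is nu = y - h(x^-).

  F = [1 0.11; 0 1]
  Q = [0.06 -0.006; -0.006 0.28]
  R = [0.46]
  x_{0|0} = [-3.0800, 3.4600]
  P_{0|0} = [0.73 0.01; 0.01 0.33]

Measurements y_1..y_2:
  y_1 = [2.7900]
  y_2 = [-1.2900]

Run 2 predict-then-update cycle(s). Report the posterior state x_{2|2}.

step 1: x^-=[-2.6994, 3.4600]  P^-=[0.7962 0.0403; 0.0403 0.6100]  H_jac=[-0.6151 0.7884]  S=[1.1014]  K=[-0.4158; 0.4142]  nu=[-1.5984]  x^+=[-2.0347, 2.7980]  P^+=[0.6058 0.2300; 0.2300 0.4211]
step 2: x^-=[-1.7269, 2.7980]  P^-=[0.7214 0.2703; 0.2703 0.7011]  H_jac=[-0.5252 0.8510]  S=[0.9251]  K=[-0.1610; 0.4914]  nu=[-4.5780]  x^+=[-0.9900, 0.5482]  P^+=[0.6975 0.3435; 0.3435 0.4777]

x_post = [-0.9900, 0.5482]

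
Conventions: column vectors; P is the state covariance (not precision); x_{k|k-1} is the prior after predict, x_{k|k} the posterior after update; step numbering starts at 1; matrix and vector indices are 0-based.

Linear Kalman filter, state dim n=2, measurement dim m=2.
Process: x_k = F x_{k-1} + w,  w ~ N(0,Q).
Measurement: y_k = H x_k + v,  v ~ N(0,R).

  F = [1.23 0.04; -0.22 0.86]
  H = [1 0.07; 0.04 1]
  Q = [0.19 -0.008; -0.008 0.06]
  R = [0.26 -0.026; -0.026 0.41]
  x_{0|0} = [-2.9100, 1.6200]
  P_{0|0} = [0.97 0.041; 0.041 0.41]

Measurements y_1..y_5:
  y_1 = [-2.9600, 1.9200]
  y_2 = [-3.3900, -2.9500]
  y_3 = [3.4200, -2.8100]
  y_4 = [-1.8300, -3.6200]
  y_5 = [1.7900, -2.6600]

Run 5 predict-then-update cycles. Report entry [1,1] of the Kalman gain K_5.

step 1: x^-=[-3.5145, 2.0334]  P^-=[1.6622 -0.2134; -0.2134 0.3947]  S=[1.8943 -0.1459; -0.1459 0.7903]  K=[0.8676 -0.0257; -0.0613 0.4773]  nu=[0.4122, 0.0272]  x^+=[-3.1576, 2.0211]  P^+=[0.2292 -0.0423; -0.0423 0.1990]
step 2: x^-=[-3.8030, 2.4328]  P^-=[0.5329 -0.1075; -0.1075 0.2343]  S=[0.7790 -0.0961; -0.0961 0.6365]  K=[0.6702 -0.0342; -0.0738 0.3501]  nu=[0.2427, -5.2307]  x^+=[-3.4612, 0.5835]  P^+=[0.1778 -0.0386; -0.0386 0.1470]
step 3: x^-=[-4.2340, 1.2632]  P^-=[0.4555 -0.0915; -0.0915 0.1919]  S=[0.7036 -0.0861; -0.0861 0.5953]  K=[0.6344 -0.0314; -0.0736 0.3056]  nu=[7.5656, -3.9039]  x^+=[0.6882, -0.4865]  P^+=[0.1683 -0.0361; -0.0361 0.1287]
step 4: x^-=[0.8270, -0.5698]  P^-=[0.4413 -0.0870; -0.0870 0.1770]  S=[0.6900 -0.0832; -0.0832 0.5807]  K=[0.6272 -0.0295; -0.0733 0.2882]  nu=[-2.6171, -3.0833]  x^+=[-0.7233, -1.2665]  P^+=[0.1663 -0.0351; -0.0351 0.1215]
step 5: x^-=[-0.9403, -0.9301]  P^-=[0.4383 -0.0856; -0.0856 0.1712]  S=[0.6872 -0.0823; -0.0823 0.5750]  K=[0.6257 -0.0288; -0.0734 0.2812]  nu=[2.7954, -1.6923]  x^+=[0.8575, -1.6113]  P^+=[0.1659 -0.0347; -0.0347 0.1186]

K[1,1] = 0.2812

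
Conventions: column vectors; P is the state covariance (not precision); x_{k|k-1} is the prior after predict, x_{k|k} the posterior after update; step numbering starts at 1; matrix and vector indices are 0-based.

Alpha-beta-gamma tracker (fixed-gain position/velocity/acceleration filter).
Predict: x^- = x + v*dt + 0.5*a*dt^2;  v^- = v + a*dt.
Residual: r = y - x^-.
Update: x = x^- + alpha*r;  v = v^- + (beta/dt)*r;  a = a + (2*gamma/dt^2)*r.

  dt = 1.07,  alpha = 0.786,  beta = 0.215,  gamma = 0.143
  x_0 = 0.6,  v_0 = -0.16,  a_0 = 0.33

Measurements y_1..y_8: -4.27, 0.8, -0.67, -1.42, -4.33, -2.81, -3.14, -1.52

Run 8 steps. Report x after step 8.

x_post = -2.0681

step 1: x_pred=0.6177  r=-4.8877  x^+=-3.2240  v^+=-0.7890  a^+=-0.8910
step 2: x_pred=-4.5783  r=5.3783  x^+=-0.3510  v^+=-0.6617  a^+=0.4526
step 3: x_pred=-0.7999  r=0.1299  x^+=-0.6978  v^+=-0.1513  a^+=0.4850
step 4: x_pred=-0.5821  r=-0.8379  x^+=-1.2407  v^+=0.1992  a^+=0.2757
step 5: x_pred=-0.8697  r=-3.4603  x^+=-3.5895  v^+=-0.2011  a^+=-0.5887
step 6: x_pred=-4.1417  r=1.3317  x^+=-3.0950  v^+=-0.5634  a^+=-0.2561
step 7: x_pred=-3.8444  r=0.7044  x^+=-3.2907  v^+=-0.6959  a^+=-0.0801
step 8: x_pred=-4.0812  r=2.5612  x^+=-2.0681  v^+=-0.2670  a^+=0.5597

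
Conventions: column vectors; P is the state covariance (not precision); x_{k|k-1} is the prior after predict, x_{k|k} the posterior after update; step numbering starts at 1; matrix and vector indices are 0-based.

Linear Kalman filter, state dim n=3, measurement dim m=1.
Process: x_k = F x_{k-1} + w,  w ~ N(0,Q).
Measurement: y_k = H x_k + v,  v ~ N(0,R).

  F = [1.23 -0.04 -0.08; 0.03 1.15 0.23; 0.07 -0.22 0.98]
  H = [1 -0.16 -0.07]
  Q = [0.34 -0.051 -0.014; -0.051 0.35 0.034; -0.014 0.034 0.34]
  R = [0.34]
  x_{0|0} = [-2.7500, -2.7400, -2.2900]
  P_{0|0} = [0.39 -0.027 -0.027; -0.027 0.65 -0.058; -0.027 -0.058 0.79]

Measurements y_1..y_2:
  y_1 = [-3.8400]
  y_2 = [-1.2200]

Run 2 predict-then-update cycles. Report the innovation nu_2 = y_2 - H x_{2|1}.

innov = [2.8027]

step 1: x^-=[-3.0897, -3.7602, -1.8339]  P^-=[0.9437 -0.1209 -0.0604; -0.1209 1.2188 -0.0172; -0.0604 -0.0172 1.1542]  S=[1.3673]  K=[0.7074; -0.2302; -0.1012]  nu=[-1.4803]  x^+=[-4.1369, -3.4195, -1.6840]  P^+=[0.2594 0.1017 0.0375; 0.1017 1.1464 -0.0491; 0.0375 -0.0491 1.1402]
step 2: x^-=[-4.8169, -4.4438, -1.1876]  P^-=[0.7239 0.0441 -0.0527; 0.0441 1.9083 -0.0421; -0.0527 -0.0421 1.5150]  S=[1.1125]  K=[0.6477; -0.2321; -0.1366]  nu=[2.8027]  x^+=[-3.0016, -5.0944, -1.5706]  P^+=[0.2572 0.2114 0.0458; 0.2114 1.8483 -0.0774; 0.0458 -0.0774 1.4942]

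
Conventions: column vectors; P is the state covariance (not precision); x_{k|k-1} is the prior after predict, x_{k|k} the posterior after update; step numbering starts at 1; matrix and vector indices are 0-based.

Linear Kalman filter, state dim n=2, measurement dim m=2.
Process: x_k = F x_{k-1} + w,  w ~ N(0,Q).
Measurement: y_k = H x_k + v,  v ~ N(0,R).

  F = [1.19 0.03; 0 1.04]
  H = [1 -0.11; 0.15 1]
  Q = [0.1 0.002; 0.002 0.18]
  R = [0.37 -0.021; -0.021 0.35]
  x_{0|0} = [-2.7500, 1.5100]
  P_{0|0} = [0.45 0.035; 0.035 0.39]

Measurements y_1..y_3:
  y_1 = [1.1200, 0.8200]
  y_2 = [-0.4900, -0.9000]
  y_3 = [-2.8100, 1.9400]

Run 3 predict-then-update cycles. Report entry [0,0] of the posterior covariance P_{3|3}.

P_post[0,0] = 0.1834

step 1: x^-=[-3.2272, 1.5704]  P^-=[0.7401 0.0575; 0.0575 0.6018]  S=[1.1047 0.0803; 0.0803 0.9857]  K=[0.6557 0.1175; -0.0532 0.6236]  nu=[4.5199, -0.2663]  x^+=[-0.2949, 1.1636]  P^+=[0.2392 -0.0085; -0.0085 0.2207]
step 2: x^-=[-0.3161, 1.2102]  P^-=[0.4383 -0.0017; -0.0017 0.4187]  S=[0.8137 -0.0029; -0.0029 0.7780]  K=[0.5392 0.0844; -0.0567 0.5376]  nu=[-0.0408, -2.0628]  x^+=[-0.5122, 0.1036]  P^+=[0.1965 -0.0113; -0.0113 0.1910]
step 3: x^-=[-0.6064, 0.1077]  P^-=[0.3776 -0.0060; -0.0060 0.3866]  S=[0.7536 -0.0128; -0.0128 0.7433]  K=[0.5032 0.0768; -0.0556 0.5180]  nu=[-2.1918, 1.9232]  x^+=[-1.5617, 1.2257]  P^+=[0.1834 -0.0112; -0.0112 0.1841]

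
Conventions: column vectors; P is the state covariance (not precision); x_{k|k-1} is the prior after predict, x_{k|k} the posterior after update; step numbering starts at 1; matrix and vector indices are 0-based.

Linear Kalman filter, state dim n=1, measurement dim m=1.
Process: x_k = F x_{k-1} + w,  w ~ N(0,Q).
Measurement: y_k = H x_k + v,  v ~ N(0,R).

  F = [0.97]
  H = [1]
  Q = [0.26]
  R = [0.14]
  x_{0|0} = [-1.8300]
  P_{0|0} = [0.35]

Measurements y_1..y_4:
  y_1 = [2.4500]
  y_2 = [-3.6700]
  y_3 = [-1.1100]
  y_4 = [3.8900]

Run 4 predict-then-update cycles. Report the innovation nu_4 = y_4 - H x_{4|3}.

innov = [5.2517]

step 1: x^-=[-1.7751]  P^-=[0.5893]  S=[0.7293]  K=[0.8080]  nu=[4.2251]  x^+=[1.6389]  P^+=[0.1131]
step 2: x^-=[1.5898]  P^-=[0.3664]  S=[0.5064]  K=[0.7236]  nu=[-5.2598]  x^+=[-2.2160]  P^+=[0.1013]
step 3: x^-=[-2.1495]  P^-=[0.3553]  S=[0.4953]  K=[0.7173]  nu=[1.0395]  x^+=[-1.4038]  P^+=[0.1004]
step 4: x^-=[-1.3617]  P^-=[0.3545]  S=[0.4945]  K=[0.7169]  nu=[5.2517]  x^+=[2.4031]  P^+=[0.1004]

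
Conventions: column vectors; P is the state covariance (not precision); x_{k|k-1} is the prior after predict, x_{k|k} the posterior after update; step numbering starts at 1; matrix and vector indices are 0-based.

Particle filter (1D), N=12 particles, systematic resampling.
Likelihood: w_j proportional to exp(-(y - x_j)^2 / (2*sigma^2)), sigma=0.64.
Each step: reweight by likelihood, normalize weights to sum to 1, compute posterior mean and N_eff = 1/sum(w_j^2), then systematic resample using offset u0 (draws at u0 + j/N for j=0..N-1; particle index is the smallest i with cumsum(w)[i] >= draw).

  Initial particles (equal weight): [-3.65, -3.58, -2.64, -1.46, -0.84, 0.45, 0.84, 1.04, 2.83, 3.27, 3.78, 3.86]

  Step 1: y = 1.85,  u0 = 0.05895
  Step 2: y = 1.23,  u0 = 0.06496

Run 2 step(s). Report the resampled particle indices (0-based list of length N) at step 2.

resampled_idx = [0, 1, 2, 3, 3, 4, 4, 5, 6, 6, 7, 8]

step 1: w=[0.0000, 0.0000, 0.0000, 0.0000, 0.0001, 0.0736, 0.2319, 0.3617, 0.2495, 0.0687, 0.0085, 0.0058]  mean=1.5896  Neff=3.8890  idx=[5, 6, 6, 7, 7, 7, 7, 7, 8, 8, 8, 9]
step 2: w=[0.0674, 0.1177, 0.1177, 0.1355, 0.1355, 0.1355, 0.1355, 0.1355, 0.0062, 0.0062, 0.0062, 0.0009]  mean=0.9886  Neff=8.0509  idx=[0, 1, 2, 3, 3, 4, 4, 5, 6, 6, 7, 8]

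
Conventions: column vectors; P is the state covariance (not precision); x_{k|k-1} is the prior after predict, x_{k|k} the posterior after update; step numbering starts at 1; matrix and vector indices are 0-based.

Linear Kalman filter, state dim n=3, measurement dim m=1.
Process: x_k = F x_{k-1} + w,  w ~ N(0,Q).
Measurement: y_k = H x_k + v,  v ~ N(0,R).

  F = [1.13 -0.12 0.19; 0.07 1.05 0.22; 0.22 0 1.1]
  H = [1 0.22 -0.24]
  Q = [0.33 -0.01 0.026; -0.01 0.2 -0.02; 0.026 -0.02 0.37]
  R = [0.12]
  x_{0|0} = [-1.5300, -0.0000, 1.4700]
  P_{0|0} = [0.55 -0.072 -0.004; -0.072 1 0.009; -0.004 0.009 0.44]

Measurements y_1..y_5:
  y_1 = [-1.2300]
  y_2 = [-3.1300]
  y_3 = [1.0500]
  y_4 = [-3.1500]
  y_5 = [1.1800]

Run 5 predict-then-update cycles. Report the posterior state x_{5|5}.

step 1: x^-=[-1.4496, 0.2163, 1.2804]  P^-=[1.0800 -0.1584 0.2503; -0.1584 1.3199 0.0882; 0.2503 0.0882 0.9271]  S=[1.1181]  K=[0.8810; 0.0991; 0.0422]  nu=[0.4793]  x^+=[-1.0273, 0.2638, 1.3006]  P^+=[0.2121 -0.2560 0.2087; -0.2560 1.3090 0.0835; 0.2087 0.0835 0.9251]
step 2: x^-=[-0.9454, 0.4912, 1.2047]  P^-=[0.8084 -0.3520 0.5360; -0.3520 1.6963 0.2707; 0.5360 0.2707 1.6006]  S=[0.6619]  K=[0.9099; -0.0661; 0.3193]  nu=[-2.0035]  x^+=[-2.7684, 0.6236, 0.5650]  P^+=[0.2603 -0.3122 0.3437; -0.3122 1.6934 0.2846; 0.3437 0.2846 1.5332]
step 3: x^-=[-3.0958, 0.5853, 0.0124]  P^-=[0.9614 -0.3672 0.8234; -0.3672 2.2387 0.6548; 0.8234 0.6548 2.4041]  S=[0.7023]  K=[0.9725; -0.0453; 0.5559]  nu=[4.0200]  x^+=[0.8138, 0.4031, 2.2472]  P^+=[0.2972 -0.3362 0.4437; -0.3362 2.2372 0.6725; 0.4437 0.6725 2.1870]
step 4: x^-=[1.2981, 0.9746, 2.6509]  P^-=[1.0716 -0.3405 1.0471; -0.3405 3.0488 1.2685; 1.0471 1.2685 3.2454]  S=[0.7398]  K=[1.0077; 0.0349; 0.7398]  nu=[-4.0263]  x^+=[-2.7590, 0.8343, -0.3276]  P^+=[0.3205 -0.3665 0.4956; -0.3665 3.0479 1.2494; 0.4956 1.2494 2.8406]
step 5: x^-=[-3.2801, 0.6108, -0.9674]  P^-=[1.1409 -0.3356 1.1809; -0.3356 4.2380 2.0929; 1.1809 2.0929 4.0625]  S=[0.7645]  K=[1.0251; 0.1235; 0.8716]  nu=[4.0935]  x^+=[0.9160, 1.1163, 2.6005]  P^+=[0.3376 -0.4324 0.4979; -0.4324 4.2263 2.0106; 0.4979 2.0106 3.4817]

x_post = [0.9160, 1.1163, 2.6005]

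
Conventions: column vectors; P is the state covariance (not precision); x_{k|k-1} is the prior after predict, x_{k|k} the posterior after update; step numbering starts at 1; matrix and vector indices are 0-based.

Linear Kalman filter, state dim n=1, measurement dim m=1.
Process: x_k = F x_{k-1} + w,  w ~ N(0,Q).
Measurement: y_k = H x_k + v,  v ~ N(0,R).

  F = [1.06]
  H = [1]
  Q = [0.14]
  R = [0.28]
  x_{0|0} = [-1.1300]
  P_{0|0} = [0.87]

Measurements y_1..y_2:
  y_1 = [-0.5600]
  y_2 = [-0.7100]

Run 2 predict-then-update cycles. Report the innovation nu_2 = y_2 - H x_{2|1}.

innov = [0.0191]

step 1: x^-=[-1.1978]  P^-=[1.1175]  S=[1.3975]  K=[0.7996]  nu=[0.6378]  x^+=[-0.6878]  P^+=[0.2239]
step 2: x^-=[-0.7291]  P^-=[0.3916]  S=[0.6716]  K=[0.5831]  nu=[0.0191]  x^+=[-0.7179]  P^+=[0.1633]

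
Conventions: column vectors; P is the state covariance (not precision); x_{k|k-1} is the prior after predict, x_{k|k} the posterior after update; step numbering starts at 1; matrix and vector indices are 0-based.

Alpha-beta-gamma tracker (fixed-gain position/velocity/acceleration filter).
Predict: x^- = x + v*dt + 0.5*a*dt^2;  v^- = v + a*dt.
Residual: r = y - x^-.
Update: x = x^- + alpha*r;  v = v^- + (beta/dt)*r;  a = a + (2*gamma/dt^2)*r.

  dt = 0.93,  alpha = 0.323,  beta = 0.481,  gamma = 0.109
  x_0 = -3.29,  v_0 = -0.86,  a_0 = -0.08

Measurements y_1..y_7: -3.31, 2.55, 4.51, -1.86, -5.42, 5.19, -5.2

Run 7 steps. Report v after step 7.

step 1: x_pred=-4.1244  r=0.8144  x^+=-3.8613  v^+=-0.5132  a^+=0.1253
step 2: x_pred=-4.2844  r=6.8344  x^+=-2.0769  v^+=3.1381  a^+=1.8479
step 3: x_pred=1.6407  r=2.8693  x^+=2.5675  v^+=6.3407  a^+=2.5711
step 4: x_pred=9.5762  r=-11.4362  x^+=5.8823  v^+=2.8170  a^+=-0.3114
step 5: x_pred=8.3675  r=-13.7875  x^+=3.9141  v^+=-4.6035  a^+=-3.7865
step 6: x_pred=-2.0047  r=7.1947  x^+=0.3192  v^+=-4.4039  a^+=-1.9731
step 7: x_pred=-4.6297  r=-0.5703  x^+=-4.8139  v^+=-6.5339  a^+=-2.1169

v_post = -6.5339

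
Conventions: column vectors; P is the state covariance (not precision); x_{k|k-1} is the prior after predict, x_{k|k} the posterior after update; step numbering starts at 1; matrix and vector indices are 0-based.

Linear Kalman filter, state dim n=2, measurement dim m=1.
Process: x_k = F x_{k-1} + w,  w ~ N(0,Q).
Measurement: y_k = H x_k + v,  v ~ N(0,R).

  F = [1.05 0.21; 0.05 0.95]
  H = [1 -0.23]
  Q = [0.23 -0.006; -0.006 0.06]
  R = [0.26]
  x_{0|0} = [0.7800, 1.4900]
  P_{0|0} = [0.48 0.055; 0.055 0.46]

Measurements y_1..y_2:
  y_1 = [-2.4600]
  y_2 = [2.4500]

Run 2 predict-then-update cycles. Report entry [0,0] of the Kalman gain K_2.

K[0,0] = 0.6816

step 1: x^-=[1.1319, 1.4545]  P^-=[0.8037 0.1664; 0.1664 0.4816]  S=[1.0127]  K=[0.7559; 0.0550]  nu=[-3.2574]  x^+=[-1.3303, 1.2755]  P^+=[0.2251 0.1243; 0.1243 0.4785]
step 2: x^-=[-1.1290, 1.1452]  P^-=[0.5541 0.2266; 0.2266 0.5042]  S=[0.7366]  K=[0.6816; 0.1502]  nu=[3.8424]  x^+=[1.4899, 1.7224]  P^+=[0.2120 0.1512; 0.1512 0.4876]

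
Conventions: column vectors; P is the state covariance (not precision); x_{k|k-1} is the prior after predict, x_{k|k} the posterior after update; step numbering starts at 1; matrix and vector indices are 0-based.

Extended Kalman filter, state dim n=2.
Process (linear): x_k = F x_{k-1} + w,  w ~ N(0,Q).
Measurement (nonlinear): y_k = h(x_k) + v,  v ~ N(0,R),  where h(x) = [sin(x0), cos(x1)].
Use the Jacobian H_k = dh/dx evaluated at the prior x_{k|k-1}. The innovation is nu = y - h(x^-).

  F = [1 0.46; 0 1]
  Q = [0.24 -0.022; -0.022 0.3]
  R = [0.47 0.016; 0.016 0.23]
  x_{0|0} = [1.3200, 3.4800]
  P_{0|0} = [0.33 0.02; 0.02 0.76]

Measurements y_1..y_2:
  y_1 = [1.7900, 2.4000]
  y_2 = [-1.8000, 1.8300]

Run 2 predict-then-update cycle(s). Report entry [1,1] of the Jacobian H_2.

H_jac[1,1] = -0.0672

step 1: x^-=[2.9208, 3.4800]  P^-=[0.7492 0.3476; 0.3476 1.0600]  H_jac=[-0.9757 0.0000; 0.0000 0.3320]  S=[1.1833 -0.0966; -0.0966 0.3468]  K=[-0.6044 0.1644; -0.2085 0.9566]  nu=[1.5710, 3.3433]  x^+=[2.5210, 6.3504]  P^+=[0.2884 0.0848; 0.0848 0.6527]
step 2: x^-=[5.4421, 6.3504]  P^-=[0.7445 0.3630; 0.3630 0.9527]  H_jac=[0.6667 0.0000; 0.0000 -0.0672]  S=[0.8009 -0.0003; -0.0003 0.2343]  K=[0.6197 -0.1034; 0.3021 -0.2729]  nu=[-1.0547, 0.8323]  x^+=[4.7025, 5.8048]  P^+=[0.4344 0.2064; 0.2064 0.8621]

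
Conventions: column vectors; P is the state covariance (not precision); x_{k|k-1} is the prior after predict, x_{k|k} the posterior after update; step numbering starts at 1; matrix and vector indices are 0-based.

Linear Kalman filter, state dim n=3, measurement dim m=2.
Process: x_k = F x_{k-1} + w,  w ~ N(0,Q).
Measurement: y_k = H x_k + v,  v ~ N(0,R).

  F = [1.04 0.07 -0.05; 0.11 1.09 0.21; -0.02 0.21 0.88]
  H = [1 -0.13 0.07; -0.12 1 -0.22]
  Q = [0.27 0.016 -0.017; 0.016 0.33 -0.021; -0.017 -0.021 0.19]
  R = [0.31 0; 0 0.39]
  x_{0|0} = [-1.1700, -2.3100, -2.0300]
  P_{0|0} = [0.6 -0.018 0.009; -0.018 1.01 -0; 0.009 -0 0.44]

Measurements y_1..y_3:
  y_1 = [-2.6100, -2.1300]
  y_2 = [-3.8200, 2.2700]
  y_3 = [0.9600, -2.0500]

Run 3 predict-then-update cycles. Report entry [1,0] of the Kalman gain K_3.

K[1,0] = 0.0456

step 1: x^-=[-1.2770, -3.0729, -2.2481]  P^-=[0.9215 0.1385 -0.0297; 0.1385 1.5527 0.2910; -0.0297 0.2910 0.5754]  S=[1.2151 -0.1452; -0.1452 1.8210]  K=[0.7513 0.0788; 0.0618 0.8133; -0.0115 0.0913]  nu=[-1.5751, 0.2951]  x^+=[-2.4371, -2.9302, -2.2031]  P^+=[0.2416 0.0548 -0.0224; 0.0548 0.3581 0.1561; -0.0224 0.1561 0.5597]
step 2: x^-=[-2.6295, -3.9247, -2.5053]  P^-=[0.5437 0.1166 -0.0421; 0.1166 0.8666 0.3184; -0.0421 0.3184 0.6973]  S=[0.8297 -0.0292; -0.0292 1.1279]  K=[0.6359 0.0702; 0.0561 0.6953; -0.0365 0.1498]  nu=[-1.5253, 5.3280]  x^+=[-3.2253, -0.3057, -1.6512]  P^+=[0.2052 0.0450 -0.0320; 0.0450 0.3210 0.2021; -0.0320 0.2021 0.6706]
step 3: x^-=[-3.2932, -1.0348, -1.4528]  P^-=[0.5037 0.0934 -0.0553; 0.0934 0.8453 0.3758; -0.0553 0.3758 0.7990]  S=[0.7930 -0.0381; -0.0381 1.0905]  K=[0.6180 0.0630; 0.0456 0.6906; -0.0518 0.1877]  nu=[4.2203, -1.7300]  x^+=[-0.7940, -2.0373, -1.9960]  P^+=[0.1995 0.0400 -0.0385; 0.0400 0.3259 0.2353; -0.0385 0.2353 0.7577]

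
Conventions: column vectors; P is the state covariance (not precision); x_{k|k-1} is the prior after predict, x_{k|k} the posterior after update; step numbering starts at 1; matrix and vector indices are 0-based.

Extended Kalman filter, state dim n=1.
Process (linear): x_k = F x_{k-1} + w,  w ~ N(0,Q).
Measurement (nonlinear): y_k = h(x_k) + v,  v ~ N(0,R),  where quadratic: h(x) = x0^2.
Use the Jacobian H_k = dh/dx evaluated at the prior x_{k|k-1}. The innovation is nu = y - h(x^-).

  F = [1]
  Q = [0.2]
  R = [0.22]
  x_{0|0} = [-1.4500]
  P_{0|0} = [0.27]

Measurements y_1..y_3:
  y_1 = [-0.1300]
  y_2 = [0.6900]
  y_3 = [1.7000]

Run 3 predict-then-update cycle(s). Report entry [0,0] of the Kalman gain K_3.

step 1: x^-=[-1.4500]  P^-=[0.4700]  H_jac=[-2.9000]  S=[4.1727]  K=[-0.3266]  nu=[-2.2325]  x^+=[-0.7208]  P^+=[0.0248]
step 2: x^-=[-0.7208]  P^-=[0.2248]  H_jac=[-1.4415]  S=[0.6871]  K=[-0.4716]  nu=[0.1705]  x^+=[-0.8012]  P^+=[0.0720]
step 3: x^-=[-0.8012]  P^-=[0.2720]  H_jac=[-1.6023]  S=[0.9183]  K=[-0.4746]  nu=[1.0581]  x^+=[-1.3033]  P^+=[0.0652]

K[0,0] = -0.4746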